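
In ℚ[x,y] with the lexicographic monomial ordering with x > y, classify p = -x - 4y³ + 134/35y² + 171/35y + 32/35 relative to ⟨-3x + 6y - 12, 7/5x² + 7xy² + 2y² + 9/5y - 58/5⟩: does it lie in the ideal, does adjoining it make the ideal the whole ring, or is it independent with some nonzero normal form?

First compute the reduced Gröbner basis of I by Buchberger's algorithm.
f_1 = -3x + 6y - 12, LT = x.
f_2 = 7/5x² + 7xy² + 2y² + 9/5y - 58/5, LT = x².

S(f_1,f_2): lcm = x². S = -5xy² - 2xy + 4x - 10/7y² - 9/7y + 58/7.
  leading term xy²: subtract (5/3y²)·f_1 from -5xy² - 2xy + 4x - 10/7y² - 9/7y + 58/7 → -2xy + 4x - 10y³ + 130/7y² - 9/7y + 58/7
  leading term xy: subtract (⅔y)·f_1 from -2xy + 4x - 10y³ + 130/7y² - 9/7y + 58/7 → 4x - 10y³ + 102/7y² + 47/7y + 58/7
  leading term x: subtract (-4/3)·f_1 from 4x - 10y³ + 102/7y² + 47/7y + 58/7 → -10y³ + 102/7y² + 103/7y - 54/7
  leading term y³: no divisor's leading term divides it; move -10y³ to the remainder.
  leading term y²: no divisor's leading term divides it; move 102/7y² to the remainder.
  leading term y: no divisor's leading term divides it; move 103/7y to the remainder.
  leading term 1: no divisor's leading term divides it; move -54/7 to the remainder.
  remainder -10y³ + 102/7y² + 103/7y - 54/7 ≠ 0; add h_3 = -10y³ + 102/7y² + 103/7y - 54/7 to the basis.

S(f_1,h_3): leading monomials are coprime, so the S-polynomial reduces to 0 (Buchberger's first criterion).
S(f_2,h_3): leading monomials are coprime, so the S-polynomial reduces to 0 (Buchberger's first criterion).
Every S-polynomial of the final basis reduces to 0, so we have a Gröbner basis.
Inter-reduce: drop elements whose leading term is divisible by another's, tail-reduce, and make monic.
Reduced Gröbner basis: {x - 2y + 4, y³ - 51/35y² - 103/70y + 27/35}.
Label its elements g_1 = x - 2y + 4, g_2 = y³ - 51/35y² - 103/70y + 27/35.

Reduce p = -x - 4y³ + 134/35y² + 171/35y + 32/35 modulo G:
  leading term x: subtract (-1)·g_1 from -x - 4y³ + 134/35y² + 171/35y + 32/35 → -4y³ + 134/35y² + 101/35y + 172/35
  leading term y³: subtract (-4)·g_2 from -4y³ + 134/35y² + 101/35y + 172/35 → -2y² - 3y + 8
  leading term y²: no divisor's leading term divides it; move -2y² to the remainder.
  leading term y: no divisor's leading term divides it; move -3y to the remainder.
  leading term 1: no divisor's leading term divides it; move 8 to the remainder.
  normal form = -2y² - 3y + 8.
The normal form is nonzero, so p ∉ I. Since p minus its normal form lies in I, I + (p) = I + (r) where r = -2y² - 3y + 8; decide whether this ideal is the whole ring.
Run Buchberger on G together with r (pairs among the g_i already reduce to 0 since G is a Gröbner basis):
g_1 = x - 2y + 4, LT = x.
g_2 = y³ - 51/35y² - 103/70y + 27/35, LT = y³.
r = -2y² - 3y + 8, LT = y².

S(g_1,g_2): leading monomials are coprime, so the S-polynomial reduces to 0 (Buchberger's first criterion).
S(g_1,r): leading monomials are coprime, so the S-polynomial reduces to 0 (Buchberger's first criterion).
S(g_2,r): lcm = y³. S = -207/70y² + 177/70y + 27/35.
  leading term y²: subtract (207/140)·r from -207/70y² + 177/70y + 27/35 → 195/28y - 387/35
  leading term y: no divisor's leading term divides it; move 195/28y to the remainder.
  leading term 1: no divisor's leading term divides it; move -387/35 to the remainder.
  remainder 195/28y - 387/35 ≠ 0; add m_4 = 195/28y - 387/35 to the basis.

S(g_1,m_4): leading monomials are coprime, so the S-polynomial reduces to 0 (Buchberger's first criterion).
S(g_2,m_4): lcm = y³. S = 297/2275y² - 103/70y + 27/35.
  leading term y²: subtract (-297/4550)·r from 297/2275y² - 103/70y + 27/35 → -3793/2275y + 2943/2275
  leading term y: subtract (-15172/63375)·m_4 from -3793/2275y + 2943/2275 → -142959/105625
  leading term 1: no divisor's leading term divides it; move -142959/105625 to the remainder.
  remainder -142959/105625 ≠ 0; add m_5 = -142959/105625 to the basis.

S(r,m_4): lcm = y². S = 2007/650y - 4.
  leading term y: subtract (9366/21125)·m_4 from 2007/650y - 4 → 95306/105625
  leading term 1: subtract (-⅔)·m_5 from 95306/105625 → 0
  remainder 0.

S(g_1,m_5): leading monomials are coprime, so the S-polynomial reduces to 0 (Buchberger's first criterion).
S(g_2,m_5): leading monomials are coprime, so the S-polynomial reduces to 0 (Buchberger's first criterion).
S(r,m_5): leading monomials are coprime, so the S-polynomial reduces to 0 (Buchberger's first criterion).
S(m_4,m_5): leading monomials are coprime, so the S-polynomial reduces to 0 (Buchberger's first criterion).
Every S-polynomial of the final basis reduces to 0, so we have a Gröbner basis.
Inter-reduce: drop elements whose leading term is divisible by another's, tail-reduce, and make monic.
Reduced Gröbner basis: {1}.
The reduced Gröbner basis of I + (p) is {1}: the ideal is the whole ring, so the enlarged system has no common solution — adjoining p is inconsistent.

Adjoining -x - 4y³ + 134/35y² + 171/35y + 32/35 makes the ideal the whole ring: the system is inconsistent.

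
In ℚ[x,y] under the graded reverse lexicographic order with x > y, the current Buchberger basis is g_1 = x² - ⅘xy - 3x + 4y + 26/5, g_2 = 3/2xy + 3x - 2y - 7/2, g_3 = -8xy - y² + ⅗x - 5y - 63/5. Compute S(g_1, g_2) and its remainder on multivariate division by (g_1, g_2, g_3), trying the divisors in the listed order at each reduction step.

lcm(LM(g_1), LM(g_2)) = x²y.
S = (lcm/LT(g_1))·g_1 − (lcm/LT(g_2))·g_2 = -⅘xy² - 2x² - 5/3xy + 4y² + 7/3x + 26/5y.
Reduce S modulo (g_1, g_2, g_3) in that order:
  leading term xy²: subtract (-8/15y)·g_2 from -⅘xy² - 2x² - 5/3xy + 4y² + 7/3x + 26/5y → -2x² - 1/15xy + 44/15y² + 7/3x + 10/3y
  leading term x²: subtract (-2)·g_1 from -2x² - 1/15xy + 44/15y² + 7/3x + 10/3y → -5/3xy + 44/15y² - 11/3x + 34/3y + 52/5
  leading term xy: subtract (-10/9)·g_2 from -5/3xy + 44/15y² - 11/3x + 34/3y + 52/5 → 44/15y² - ⅓x + 82/9y + 293/45
  leading term y²: no divisor's leading term divides it; move 44/15y² to the remainder.
  leading term x: no divisor's leading term divides it; move -⅓x to the remainder.
  leading term y: no divisor's leading term divides it; move 82/9y to the remainder.
  leading term 1: no divisor's leading term divides it; move 293/45 to the remainder.
The remainder 44/15y² - ⅓x + 82/9y + 293/45 is nonzero, so it would be added as the next basis element.
This is the inner loop of Buchberger's algorithm — each nonzero remainder becomes a new basis element.

S(g_1, g_2) = -⅘xy² - 2x² - 5/3xy + 4y² + 7/3x + 26/5y; remainder on division = 44/15y² - ⅓x + 82/9y + 293/45.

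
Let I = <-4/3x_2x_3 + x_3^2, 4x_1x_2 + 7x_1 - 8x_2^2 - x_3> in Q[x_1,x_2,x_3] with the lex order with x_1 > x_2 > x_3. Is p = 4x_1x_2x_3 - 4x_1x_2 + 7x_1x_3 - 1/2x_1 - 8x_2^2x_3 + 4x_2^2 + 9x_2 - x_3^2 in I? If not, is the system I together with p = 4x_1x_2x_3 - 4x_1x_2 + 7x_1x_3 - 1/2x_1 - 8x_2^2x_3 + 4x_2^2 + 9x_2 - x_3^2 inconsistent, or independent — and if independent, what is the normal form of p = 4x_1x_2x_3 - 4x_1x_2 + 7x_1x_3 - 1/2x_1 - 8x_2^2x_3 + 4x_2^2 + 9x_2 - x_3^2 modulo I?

First compute the reduced Gröbner basis of I by Buchberger's algorithm.
f_1 = -4/3x_2x_3 + x_3^2, LT = x_2x_3.
f_2 = 4x_1x_2 + 7x_1 - 8x_2^2 - x_3, LT = x_1x_2.

S(f_1,f_2): lcm = x_1x_2x_3. S = -3/4x_1x_3^2 - 7/4x_1x_3 + 2x_2^2x_3 + 1/4x_3^2.
  leading term x_1x_3^2: no divisor's leading term divides it; move -3/4x_1x_3^2 to the remainder.
  leading term x_1x_3: no divisor's leading term divides it; move -7/4x_1x_3 to the remainder.
  leading term x_2^2x_3: subtract (-3/2x_2)·f_1 from 2x_2^2x_3 + 1/4x_3^2 → 3/2x_2x_3^2 + 1/4x_3^2
  leading term x_2x_3^2: subtract (-9/8x_3)·f_1 from 3/2x_2x_3^2 + 1/4x_3^2 → 9/8x_3^3 + 1/4x_3^2
  leading term x_3^3: no divisor's leading term divides it; move 9/8x_3^3 to the remainder.
  leading term x_3^2: no divisor's leading term divides it; move 1/4x_3^2 to the remainder.
  remainder -3/4x_1x_3^2 - 7/4x_1x_3 + 9/8x_3^3 + 1/4x_3^2 ≠ 0; add h_3 = -3/4x_1x_3^2 - 7/4x_1x_3 + 9/8x_3^3 + 1/4x_3^2 to the basis.

The other S-polynomials (S(f_1,h_3), S(f_2,h_3)) all reduce to 0 modulo the current basis, so we have a Gröbner basis.
Inter-reduce: drop elements whose leading term is divisible by another's, tail-reduce, and make monic.
Reduced Gröbner basis: {x_1x_2 + 7/4x_1 - 2x_2^2 - 1/4x_3, x_1x_3^2 + 7/3x_1x_3 - 3/2x_3^3 - 1/3x_3^2, x_2x_3 - 3/4x_3^2}.
Label its elements g_1 = x_1x_2 + 7/4x_1 - 2x_2^2 - 1/4x_3, g_2 = x_1x_3^2 + 7/3x_1x_3 - 3/2x_3^3 - 1/3x_3^2, g_3 = x_2x_3 - 3/4x_3^2.

Reduce p = 4x_1x_2x_3 - 4x_1x_2 + 7x_1x_3 - 1/2x_1 - 8x_2^2x_3 + 4x_2^2 + 9x_2 - x_3^2 modulo G:
  leading term x_1x_2x_3: subtract (4x_3)·g_1 from 4x_1x_2x_3 - 4x_1x_2 + 7x_1x_3 - 1/2x_1 - 8x_2^2x_3 + 4x_2^2 + 9x_2 - x_3^2 → -4x_1x_2 - 1/2x_1 + 4x_2^2 + 9x_2
  leading term x_1x_2: subtract (-4)·g_1 from -4x_1x_2 - 1/2x_1 + 4x_2^2 + 9x_2 → 13/2x_1 - 4x_2^2 + 9x_2 - x_3
  leading term x_1: no divisor's leading term divides it; move 13/2x_1 to the remainder.
  leading term x_2^2: no divisor's leading term divides it; move -4x_2^2 to the remainder.
  leading term x_2: no divisor's leading term divides it; move 9x_2 to the remainder.
  leading term x_3: no divisor's leading term divides it; move -x_3 to the remainder.
  normal form = 13/2x_1 - 4x_2^2 + 9x_2 - x_3.
The normal form is nonzero, so p ∉ I. Since p minus its normal form lies in I, I + (p) = I + (r) where r = 13/2x_1 - 4x_2^2 + 9x_2 - x_3; decide whether this ideal is the whole ring.
Run Buchberger on G together with r (pairs among the g_i already reduce to 0 since G is a Gröbner basis):
g_1 = x_1x_2 + 7/4x_1 - 2x_2^2 - 1/4x_3, LT = x_1x_2.
g_2 = x_1x_3^2 + 7/3x_1x_3 - 3/2x_3^3 - 1/3x_3^2, LT = x_1x_3^2.
g_3 = x_2x_3 - 3/4x_3^2, LT = x_2x_3.
r = 13/2x_1 - 4x_2^2 + 9x_2 - x_3, LT = x_1.

S(g_1,r): lcm = x_1x_2. S = 7/4x_1 + 8/13x_2^3 - 44/13x_2^2 + 2/13x_2x_3 - 1/4x_3.
  leading term x_1: subtract (7/26)·r from 7/4x_1 + 8/13x_2^3 - 44/13x_2^2 + 2/13x_2x_3 - 1/4x_3 → 8/13x_2^3 - 30/13x_2^2 + 2/13x_2x_3 - 63/26x_2 + 1/52x_3
  leading term x_2^3: no divisor's leading term divides it; move 8/13x_2^3 to the remainder.
  leading term x_2^2: no divisor's leading term divides it; move -30/13x_2^2 to the remainder.
  leading term x_2x_3: subtract (2/13)·g_3 from 2/13x_2x_3 - 63/26x_2 + 1/52x_3 → -63/26x_2 + 3/26x_3^2 + 1/52x_3
  leading term x_2: no divisor's leading term divides it; move -63/26x_2 to the remainder.
  leading term x_3^2: no divisor's leading term divides it; move 3/26x_3^2 to the remainder.
  leading term x_3: no divisor's leading term divides it; move 1/52x_3 to the remainder.
  remainder 8/13x_2^3 - 30/13x_2^2 - 63/26x_2 + 3/26x_3^2 + 1/52x_3 ≠ 0; add m_5 = 8/13x_2^3 - 30/13x_2^2 - 63/26x_2 + 3/26x_3^2 + 1/52x_3 to the basis.

S(g_2,r): lcm = x_1x_3^2. S = 7/3x_1x_3 + 8/13x_2^2x_3^2 - 18/13x_2x_3^2 - 35/26x_3^3 - 1/3x_3^2.
  leading term x_1x_3: subtract (14/39x_3)·r from 7/3x_1x_3 + 8/13x_2^2x_3^2 - 18/13x_2x_3^2 - 35/26x_3^3 - 1/3x_3^2 → 8/13x_2^2x_3^2 + 56/39x_2^2x_3 - 18/13x_2x_3^2 - 42/13x_2x_3 - 35/26x_3^3 + 1/39x_3^2
  leading term x_2^2x_3^2: subtract (8/13x_2x_3)·g_3 from 8/13x_2^2x_3^2 + 56/39x_2^2x_3 - 18/13x_2x_3^2 - 42/13x_2x_3 - 35/26x_3^3 + 1/39x_3^2 → 56/39x_2^2x_3 + 6/13x_2x_3^3 - 18/13x_2x_3^2 - 42/13x_2x_3 - 35/26x_3^3 + 1/39x_3^2
  leading term x_2^2x_3: subtract (56/39x_2)·g_3 from 56/39x_2^2x_3 + 6/13x_2x_3^3 - 18/13x_2x_3^2 - 42/13x_2x_3 - 35/26x_3^3 + 1/39x_3^2 → 6/13x_2x_3^3 - 4/13x_2x_3^2 - 42/13x_2x_3 - 35/26x_3^3 + 1/39x_3^2
  leading term x_2x_3^3: subtract (6/13x_3^2)·g_3 from 6/13x_2x_3^3 - 4/13x_2x_3^2 - 42/13x_2x_3 - 35/26x_3^3 + 1/39x_3^2 → -4/13x_2x_3^2 - 42/13x_2x_3 + 9/26x_3^4 - 35/26x_3^3 + 1/39x_3^2
  leading term x_2x_3^2: subtract (-4/13x_3)·g_3 from -4/13x_2x_3^2 - 42/13x_2x_3 + 9/26x_3^4 - 35/26x_3^3 + 1/39x_3^2 → -42/13x_2x_3 + 9/26x_3^4 - 41/26x_3^3 + 1/39x_3^2
  leading term x_2x_3: subtract (-42/13)·g_3 from -42/13x_2x_3 + 9/26x_3^4 - 41/26x_3^3 + 1/39x_3^2 → 9/26x_3^4 - 41/26x_3^3 - 187/78x_3^2
  leading term x_3^4: no divisor's leading term divides it; move 9/26x_3^4 to the remainder.
  leading term x_3^3: no divisor's leading term divides it; move -41/26x_3^3 to the remainder.
  leading term x_3^2: no divisor's leading term divides it; move -187/78x_3^2 to the remainder.
  remainder 9/26x_3^4 - 41/26x_3^3 - 187/78x_3^2 ≠ 0; add m_6 = 9/26x_3^4 - 41/26x_3^3 - 187/78x_3^2 to the basis.

The other S-polynomials (S(g_1,g_2), S(g_1,g_3), S(g_2,g_3), S(g_3,r), S(g_1,m_5), S(g_2,m_5), S(g_3,m_5), S(r,m_5), S(g_1,m_6), S(g_2,m_6), S(g_3,m_6), S(r,m_6), S(m_5,m_6)) all reduce to 0 modulo the current basis, so we have a Gröbner basis.
Inter-reduce: drop elements whose leading term is divisible by another's, tail-reduce, and make monic.
Reduced Gröbner basis: {x_1 - 8/13x_2^2 + 18/13x_2 - 2/13x_3, x_2^3 - 15/4x_2^2 - 63/16x_2 + 3/16x_3^2 + 1/32x_3, x_2x_3 - 3/4x_3^2, x_3^4 - 41/9x_3^3 - 187/27x_3^2}.
The reduced Gröbner basis of I + (p) is {x_1 - 8/13x_2^2 + 18/13x_2 - 2/13x_3, x_2^3 - 15/4x_2^2 - 63/16x_2 + 3/16x_3^2 + 1/32x_3, x_2x_3 - 3/4x_3^2, x_3^4 - 41/9x_3^3 - 187/27x_3^2} ≠ {1}, a proper ideal, so the enlarged system stays consistent: p is independent of I, with normal form 13/2x_1 - 4x_2^2 + 9x_2 - x_3.

4x_1x_2x_3 - 4x_1x_2 + 7x_1x_3 - 1/2x_1 - 8x_2^2x_3 + 4x_2^2 + 9x_2 - x_3^2 is independent of I; its normal form modulo I is 13/2x_1 - 4x_2^2 + 9x_2 - x_3.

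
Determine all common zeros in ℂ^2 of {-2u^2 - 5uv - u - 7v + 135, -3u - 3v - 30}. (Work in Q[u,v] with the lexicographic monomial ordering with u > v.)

{(-5, -5), (-41/3, 11/3)}

Compute a lex Gröbner basis by Buchberger's algorithm.
f_1 = -2u^2 - 5uv - u - 7v + 135, LT = u^2.
f_2 = -3u - 3v - 30, LT = u.

S(f_1,f_2): lcm = u^2. S = 3/2uv - 19/2u + 7/2v - 135/2.
  leading term uv: subtract (-1/2v)·f_2 from 3/2uv - 19/2u + 7/2v - 135/2 → -19/2u - 3/2v^2 - 23/2v - 135/2
  leading term u: subtract (19/6)·f_2 from -19/2u - 3/2v^2 - 23/2v - 135/2 → -3/2v^2 - 2v + 55/2
  leading term v^2: no divisor's leading term divides it; move -3/2v^2 to the remainder.
  leading term v: no divisor's leading term divides it; move -2v to the remainder.
  leading term 1: no divisor's leading term divides it; move 55/2 to the remainder.
  remainder -3/2v^2 - 2v + 55/2 ≠ 0; add h_3 = -3/2v^2 - 2v + 55/2 to the basis.

The other S-polynomials (S(f_1,h_3), S(f_2,h_3)) all reduce to 0 modulo the current basis, so we have a Gröbner basis.
Inter-reduce: drop elements whose leading term is divisible by another's, tail-reduce, and make monic.
Reduced Gröbner basis: {u + v + 10, v^2 + 4/3v - 55/3}.

Elimination: the polynomial v^2 + 4/3v - 55/3 lies in the elimination ideal for v, so v ∈ {-5, 11/3}. For each such v, the remaining basis elements (now univariate) give the rest of the solution.
  v = -5: the earlier basis element becomes u + 5 = 0, giving u = -5 — point (-5, -5).
  v = 11/3: the earlier basis element becomes u + 41/3 = 0, giving u = -41/3 — point (-41/3, 11/3).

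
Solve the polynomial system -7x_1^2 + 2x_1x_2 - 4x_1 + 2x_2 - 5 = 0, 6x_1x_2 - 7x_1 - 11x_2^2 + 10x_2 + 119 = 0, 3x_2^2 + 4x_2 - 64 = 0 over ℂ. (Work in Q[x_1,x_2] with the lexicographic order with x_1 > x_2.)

Compute a lex Gröbner basis by Buchberger's algorithm.
f_1 = -7x_1^2 + 2x_1x_2 - 4x_1 + 2x_2 - 5, LT = x_1^2.
f_2 = 6x_1x_2 - 7x_1 - 11x_2^2 + 10x_2 + 119, LT = x_1x_2.
f_3 = 3x_2^2 + 4x_2 - 64, LT = x_2^2.

S(f_1,f_2): lcm = x_1^2x_2. S = 7/6x_1^2 + 65/42x_1x_2^2 - 23/21x_1x_2 - 119/6x_1 - 2/7x_2^2 + 5/7x_2.
  reduce S modulo (f_1, f_2, f_3):
  remainder -4165/216x_1 + 40207/1134x_2 - 555847/4536 ≠ 0; add h_4 = -4165/216x_1 + 40207/1134x_2 - 555847/4536 to the basis.

S(f_2,f_3): lcm = x_1x_2^2. S = -5/2x_1x_2 + 64/3x_1 - 11/6x_2^3 + 5/3x_2^2 + 119/6x_2.
  reduce S modulo (f_1, f_2, f_3, h_4):
  remainder 897508/46305x_2 - 3590032/46305 ≠ 0; add h_5 = 897508/46305x_2 - 3590032/46305 to the basis.

The other S-polynomials (S(f_1,f_3), S(f_1,h_4), S(f_2,h_4), S(f_3,h_4), S(f_1,h_5), S(f_2,h_5), S(f_3,h_5), S(h_4,h_5)) all reduce to 0 modulo the current basis, so we have a Gröbner basis.
Inter-reduce: drop elements whose leading term is divisible by another's, tail-reduce, and make monic.
Reduced Gröbner basis: {x_1 - 1, x_2 - 4}.

A lex Gröbner basis eliminates variables successively. Here x_2 - 4 depends only on x_2, with roots {4}; lifting each root through the earlier basis elements recovers the full solutions.
  x_2 = 4: the earlier basis element becomes x_1 - 1 = 0, giving x_1 = 1 — point (1, 4).
This is the nonlinear analogue of row-reducing a linear system.

{(1, 4)}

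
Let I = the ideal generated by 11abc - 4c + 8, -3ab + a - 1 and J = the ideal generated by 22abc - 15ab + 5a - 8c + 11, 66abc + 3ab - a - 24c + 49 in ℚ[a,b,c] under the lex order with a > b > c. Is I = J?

Yes, the ideals are equal.

For a fixed monomial order, each ideal has a unique reduced Gröbner basis; comparing bases decides equality.
Buchberger on the first generating set:
f_1 = 11abc - 4c + 8, LT = abc.
f_2 = -3ab + a - 1, LT = ab.

S(f_1,f_2): lcm = abc. S = ⅓ac - 23/33c + 8/11.
  reduce S modulo (f_1, f_2):
  remainder ⅓ac - 23/33c + 8/11 ≠ 0; add g_3 = ⅓ac - 23/33c + 8/11 to the basis.

S(f_1,g_3): lcm = abc. S = 23/11bc - 24/11b - 4/11c + 8/11.
  reduce S modulo (f_1, f_2, g_3):
  remainder 23/11bc - 24/11b - 4/11c + 8/11 ≠ 0; add g_4 = 23/11bc - 24/11b - 4/11c + 8/11 to the basis.

The other S-polynomials (S(f_2,g_3), S(f_1,g_4), S(f_2,g_4), S(g_3,g_4)) all reduce to 0 modulo the current basis, so we have a Gröbner basis.
Inter-reduce: drop elements whose leading term is divisible by another's, tail-reduce, and make monic.
Reduced Gröbner basis: {ab - ⅓a + ⅓, ac - 23/11c + 24/11, bc - 24/23b - 4/23c + 8/23}.

Buchberger on the second generating set:
h_1 = 22abc - 15ab + 5a - 8c + 11, LT = abc.
h_2 = 66abc + 3ab - a - 24c + 49, LT = abc.

S(h_1,h_2): lcm = abc. S = -8/11ab + 8/33a - 8/33.
  reduce S modulo (h_1, h_2):
  remainder -8/11ab + 8/33a - 8/33 ≠ 0; add k_3 = -8/11ab + 8/33a - 8/33 to the basis.

S(h_1,k_3): lcm = abc. S = -15/22ab + ⅓ac + 5/22a - 23/33c + ½.
  reduce S modulo (h_1, h_2, k_3):
  remainder ⅓ac - 23/33c + 8/11 ≠ 0; add k_4 = ⅓ac - 23/33c + 8/11 to the basis.

S(h_1,k_4): lcm = abc. S = -15/22ab + 5/22a + 23/11bc - 24/11b - 4/11c + ½.
  reduce S modulo (h_1, h_2, k_3, k_4):
  remainder 23/11bc - 24/11b - 4/11c + 8/11 ≠ 0; add k_5 = 23/11bc - 24/11b - 4/11c + 8/11 to the basis.

The other S-polynomials (S(h_2,k_3), S(h_2,k_4), S(k_3,k_4), S(h_1,k_5), S(h_2,k_5), S(k_3,k_5), S(k_4,k_5)) all reduce to 0 modulo the current basis, so we have a Gröbner basis.
Inter-reduce: drop elements whose leading term is divisible by another's, tail-reduce, and make monic.
Reduced Gröbner basis: {ab - ⅓a + ⅓, ac - 23/11c + 24/11, bc - 24/23b - 4/23c + 8/23}.

These coincide, so the ideals are equal.
The same test decides containment: I ⊆ J iff every generator of I reduces to 0 modulo a Gröbner basis of J.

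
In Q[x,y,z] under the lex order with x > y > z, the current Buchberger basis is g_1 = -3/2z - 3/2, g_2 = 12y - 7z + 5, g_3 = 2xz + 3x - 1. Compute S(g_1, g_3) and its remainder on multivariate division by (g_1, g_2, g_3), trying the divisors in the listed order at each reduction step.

S(g_1, g_3) = -1/2x + 1/2; remainder on division = -1/2x + 1/2.

lcm(LM(g_1), LM(g_3)) = xz.
S = (lcm/LT(g_1))·g_1 − (lcm/LT(g_3))·g_3 = -1/2x + 1/2.
Reduce S modulo (g_1, g_2, g_3) in that order:
  leading term x: no divisor's leading term divides it; move -1/2x to the remainder.
  leading term 1: no divisor's leading term divides it; move 1/2 to the remainder.
The remainder -1/2x + 1/2 is nonzero, so it would be added as the next basis element.
This is the inner loop of Buchberger's algorithm — each nonzero remainder becomes a new basis element.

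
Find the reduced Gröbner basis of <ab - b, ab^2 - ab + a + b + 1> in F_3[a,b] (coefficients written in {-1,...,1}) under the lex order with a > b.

G = {a + b^2 + 1, b^3 - b}

f_1 = ab - b, LT = ab.
f_2 = ab^2 - ab + a + b + 1, LT = ab^2.

S(f_1,f_2): lcm = ab^2. S = ab - a - b^2 - b - 1.
  leading term ab: subtract (1)·f_1 from ab - a - b^2 - b - 1 → -a - b^2 - 1
  leading term a: no divisor's leading term divides it; move -a to the remainder.
  leading term b^2: no divisor's leading term divides it; move -b^2 to the remainder.
  leading term 1: no divisor's leading term divides it; move -1 to the remainder.
  remainder -a - b^2 - 1 ≠ 0; add g_3 = -a - b^2 - 1 to the basis.

S(f_1,g_3): lcm = ab. S = -b^3 + b.
  leading term b^3: no divisor's leading term divides it; move -b^3 to the remainder.
  leading term b: no divisor's leading term divides it; move b to the remainder.
  remainder -b^3 + b ≠ 0; add g_4 = -b^3 + b to the basis.

The other S-polynomials (S(f_2,g_3), S(f_1,g_4), S(f_2,g_4), S(g_3,g_4)) all reduce to 0 modulo the current basis, so we have a Gröbner basis.
Inter-reduce: drop elements whose leading term is divisible by another's, tail-reduce, and make monic.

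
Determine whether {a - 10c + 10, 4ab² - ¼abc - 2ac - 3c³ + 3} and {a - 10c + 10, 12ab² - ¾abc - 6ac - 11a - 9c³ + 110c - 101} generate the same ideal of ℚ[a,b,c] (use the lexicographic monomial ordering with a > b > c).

Two ideals are equal iff their reduced Gröbner bases coincide (the reduced basis is unique for a fixed ordering).
Buchberger on the first generating set:
f_1 = a - 10c + 10, LT = a.
f_2 = 4ab² - ¼abc - 2ac - 3c³ + 3, LT = ab².

S(f_1,f_2): lcm = ab². S = 1/16abc + ½ac - 10b²c + 10b² + ¾c³ - ¾.
  leading term abc: subtract (1/16bc)·f_1 from 1/16abc + ½ac - 10b²c + 10b² + ¾c³ - ¾ → ½ac - 10b²c + 10b² + ⅝bc² - ⅝bc + ¾c³ - ¾
  leading term ac: subtract (½c)·f_1 from ½ac - 10b²c + 10b² + ⅝bc² - ⅝bc + ¾c³ - ¾ → -10b²c + 10b² + ⅝bc² - ⅝bc + ¾c³ + 5c² - 5c - ¾
  leading term b²c: no divisor's leading term divides it; move -10b²c to the remainder.
  leading term b²: no divisor's leading term divides it; move 10b² to the remainder.
  leading term bc²: no divisor's leading term divides it; move ⅝bc² to the remainder.
  leading term bc: no divisor's leading term divides it; move -⅝bc to the remainder.
  leading term c³: no divisor's leading term divides it; move ¾c³ to the remainder.
  leading term c²: no divisor's leading term divides it; move 5c² to the remainder.
  leading term c: no divisor's leading term divides it; move -5c to the remainder.
  leading term 1: no divisor's leading term divides it; move -¾ to the remainder.
  remainder -10b²c + 10b² + ⅝bc² - ⅝bc + ¾c³ + 5c² - 5c - ¾ ≠ 0; add g_3 = -10b²c + 10b² + ⅝bc² - ⅝bc + ¾c³ + 5c² - 5c - ¾ to the basis.

The other S-polynomials (S(f_1,g_3), S(f_2,g_3)) all reduce to 0 modulo the current basis, so we have a Gröbner basis.
Inter-reduce: drop elements whose leading term is divisible by another's, tail-reduce, and make monic.
Reduced Gröbner basis: {a - 10c + 10, b²c - b² - 1/16bc² + 1/16bc - 3/40c³ - ½c² + ½c + 3/40}.

Buchberger on the second generating set:
h_1 = a - 10c + 10, LT = a.
h_2 = 12ab² - ¾abc - 6ac - 11a - 9c³ + 110c - 101, LT = ab².

S(h_1,h_2): lcm = ab². S = 1/16abc + ½ac + 11/12a - 10b²c + 10b² + ¾c³ - 55/6c + 101/12.
  leading term abc: subtract (1/16bc)·h_1 from 1/16abc + ½ac + 11/12a - 10b²c + 10b² + ¾c³ - 55/6c + 101/12 → ½ac + 11/12a - 10b²c + 10b² + ⅝bc² - ⅝bc + ¾c³ - 55/6c + 101/12
  leading term ac: subtract (½c)·h_1 from ½ac + 11/12a - 10b²c + 10b² + ⅝bc² - ⅝bc + ¾c³ - 55/6c + 101/12 → 11/12a - 10b²c + 10b² + ⅝bc² - ⅝bc + ¾c³ + 5c² - 85/6c + 101/12
  leading term a: subtract (11/12)·h_1 from 11/12a - 10b²c + 10b² + ⅝bc² - ⅝bc + ¾c³ + 5c² - 85/6c + 101/12 → -10b²c + 10b² + ⅝bc² - ⅝bc + ¾c³ + 5c² - 5c - ¾
  leading term b²c: no divisor's leading term divides it; move -10b²c to the remainder.
  leading term b²: no divisor's leading term divides it; move 10b² to the remainder.
  leading term bc²: no divisor's leading term divides it; move ⅝bc² to the remainder.
  leading term bc: no divisor's leading term divides it; move -⅝bc to the remainder.
  leading term c³: no divisor's leading term divides it; move ¾c³ to the remainder.
  leading term c²: no divisor's leading term divides it; move 5c² to the remainder.
  leading term c: no divisor's leading term divides it; move -5c to the remainder.
  leading term 1: no divisor's leading term divides it; move -¾ to the remainder.
  remainder -10b²c + 10b² + ⅝bc² - ⅝bc + ¾c³ + 5c² - 5c - ¾ ≠ 0; add k_3 = -10b²c + 10b² + ⅝bc² - ⅝bc + ¾c³ + 5c² - 5c - ¾ to the basis.

The other S-polynomials (S(h_1,k_3), S(h_2,k_3)) all reduce to 0 modulo the current basis, so we have a Gröbner basis.
Inter-reduce: drop elements whose leading term is divisible by another's, tail-reduce, and make monic.
Reduced Gröbner basis: {a - 10c + 10, b²c - b² - 1/16bc² + 1/16bc - 3/40c³ - ½c² + ½c + 3/40}.

Same reduced basis, so the two generating sets span the same ideal.

Yes, the ideals are equal.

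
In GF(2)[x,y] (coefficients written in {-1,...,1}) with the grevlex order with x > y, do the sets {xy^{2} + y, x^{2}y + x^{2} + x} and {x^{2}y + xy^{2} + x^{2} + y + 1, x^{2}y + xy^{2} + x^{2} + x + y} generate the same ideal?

For a fixed monomial order, each ideal has a unique reduced Gröbner basis; comparing bases decides equality.
Buchberger on the first generating set:
f_1 = xy^{2} + y, LT = xy^{2}.
f_2 = x^{2}y + x^{2} + x, LT = x^{2}y.

S(f_1,f_2): lcm = x^{2}y^{2}. S = x^{2}y.
  leading term x^{2}y: subtract (1)·f_2 from x^{2}y → x^{2} + x
  leading term x^{2}: no divisor's leading term divides it; move x^{2} to the remainder.
  leading term x: no divisor's leading term divides it; move x to the remainder.
  remainder x^{2} + x ≠ 0; add g_3 = x^{2} + x to the basis.

S(f_1,g_3): lcm = x^{2}y^{2}. S = xy^{2} + xy.
  leading term xy^{2}: subtract (1)·f_1 from xy^{2} + xy → xy + y
  leading term xy: no divisor's leading term divides it; move xy to the remainder.
  leading term y: no divisor's leading term divides it; move y to the remainder.
  remainder xy + y ≠ 0; add g_4 = xy + y to the basis.

S(f_2,g_3): lcm = x^{2}y. S = x^{2} + xy + x.
  leading term x^{2}: subtract (1)·g_3 from x^{2} + xy + x → xy
  leading term xy: subtract (1)·g_4 from xy → y
  leading term y: no divisor's leading term divides it; move y to the remainder.
  remainder y ≠ 0; add g_5 = y to the basis.

The other S-polynomials (S(f_1,g_4), S(f_2,g_4), S(g_3,g_4), S(f_1,g_5), S(f_2,g_5), S(g_3,g_5), S(g_4,g_5)) all reduce to 0 modulo the current basis, so we have a Gröbner basis.
Inter-reduce: drop elements whose leading term is divisible by another's, tail-reduce, and make monic.
Reduced Gröbner basis: {x^{2} + x, y}.

Buchberger on the second generating set:
h_1 = x^{2}y + xy^{2} + x^{2} + y + 1, LT = x^{2}y.
h_2 = x^{2}y + xy^{2} + x^{2} + x + y, LT = x^{2}y.

S(h_1,h_2): lcm = x^{2}y. S = x + 1.
  leading term x: no divisor's leading term divides it; move x to the remainder.
  leading term 1: no divisor's leading term divides it; move 1 to the remainder.
  remainder x + 1 ≠ 0; add k_3 = x + 1 to the basis.

S(h_1,k_3): lcm = x^{2}y. S = xy^{2} + x^{2} + xy + y + 1.
  leading term xy^{2}: subtract (y^{2})·k_3 from xy^{2} + x^{2} + xy + y + 1 → x^{2} + xy + y^{2} + y + 1
  leading term x^{2}: subtract (x)·k_3 from x^{2} + xy + y^{2} + y + 1 → xy + y^{2} + x + y + 1
  leading term xy: subtract (y)·k_3 from xy + y^{2} + x + y + 1 → y^{2} + x + 1
  leading term y^{2}: no divisor's leading term divides it; move y^{2} to the remainder.
  leading term x: subtract (1)·k_3 from x + 1 → 0
  remainder y^{2} ≠ 0; add k_4 = y^{2} to the basis.

The other S-polynomials (S(h_2,k_3), S(h_1,k_4), S(h_2,k_4), S(k_3,k_4)) all reduce to 0 modulo the current basis, so we have a Gröbner basis.
Inter-reduce: drop elements whose leading term is divisible by another's, tail-reduce, and make monic.
Reduced Gröbner basis: {y^{2}, x + 1}.

These differ, so the ideals are not equal.
The choice of monomial ordering does not affect the verdict — as long as both bases are computed under the same ordering, their equality decides ideal equality.

No, the ideals differ.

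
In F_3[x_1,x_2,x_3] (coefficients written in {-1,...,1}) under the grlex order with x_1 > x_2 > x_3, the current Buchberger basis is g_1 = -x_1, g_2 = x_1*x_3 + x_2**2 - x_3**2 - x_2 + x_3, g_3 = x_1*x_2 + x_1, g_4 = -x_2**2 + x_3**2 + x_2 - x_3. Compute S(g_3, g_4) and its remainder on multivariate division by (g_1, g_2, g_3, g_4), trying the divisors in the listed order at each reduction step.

lcm(LM(g_3), LM(g_4)) = x_1*x_2**2.
S = (lcm/LT(g_3))·g_3 − (lcm/LT(g_4))·g_4 = x_1*x_3**2 - x_1*x_2 - x_1*x_3.
Reduce S modulo (g_1, g_2, g_3, g_4) in that order:
  leading term x_1*x_3**2: subtract (-x_3**2)·g_1 from x_1*x_3**2 - x_1*x_2 - x_1*x_3 → -x_1*x_2 - x_1*x_3
  leading term x_1*x_2: subtract (x_2)·g_1 from -x_1*x_2 - x_1*x_3 → -x_1*x_3
  leading term x_1*x_3: subtract (x_3)·g_1 from -x_1*x_3 → 0
The remainder is 0, so this S-polynomial contributes no new basis element.

S(g_3, g_4) = x_1*x_3**2 - x_1*x_2 - x_1*x_3; remainder on division = 0.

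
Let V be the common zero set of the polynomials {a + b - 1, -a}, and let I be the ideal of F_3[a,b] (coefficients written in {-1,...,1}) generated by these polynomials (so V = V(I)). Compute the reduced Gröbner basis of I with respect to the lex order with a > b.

G = {a, b - 1}

f_1 = a + b - 1, LT = a.
f_2 = -a, LT = a.

S(f_1,f_2): lcm = a. S = b - 1.
  leading term b: no divisor's leading term divides it; move b to the remainder.
  leading term 1: no divisor's leading term divides it; move -1 to the remainder.
  remainder b - 1 ≠ 0; add g_3 = b - 1 to the basis.

The other S-polynomials (S(f_1,g_3), S(f_2,g_3)) all reduce to 0 modulo the current basis, so we have a Gröbner basis.
Inter-reduce: drop elements whose leading term is divisible by another's, tail-reduce, and make monic.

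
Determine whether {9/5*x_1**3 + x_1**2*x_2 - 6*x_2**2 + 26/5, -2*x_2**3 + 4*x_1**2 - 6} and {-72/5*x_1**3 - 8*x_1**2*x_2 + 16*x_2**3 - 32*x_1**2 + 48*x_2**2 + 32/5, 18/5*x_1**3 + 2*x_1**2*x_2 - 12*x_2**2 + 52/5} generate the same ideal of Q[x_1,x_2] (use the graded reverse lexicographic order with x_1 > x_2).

Yes, the ideals are equal.

Two ideals are equal iff their reduced Gröbner bases coincide (the reduced basis is unique for a fixed ordering).
Buchberger on the first generating set:
f_1 = 9/5*x_1**3 + x_1**2*x_2 - 6*x_2**2 + 26/5, LT = x_1**3.
f_2 = -2*x_2**3 + 4*x_1**2 - 6, LT = x_2**3.

The S-polynomials (S(f_1,f_2)) all reduce to 0 modulo the current basis, so we have a Gröbner basis.
Inter-reduce: drop elements whose leading term is divisible by another's, tail-reduce, and make monic.
Reduced Gröbner basis: {x_1**3 + 5/9*x_1**2*x_2 - 10/3*x_2**2 + 26/9, x_2**3 - 2*x_1**2 + 3}.

Buchberger on the second generating set:
h_1 = -72/5*x_1**3 - 8*x_1**2*x_2 + 16*x_2**3 - 32*x_1**2 + 48*x_2**2 + 32/5, LT = x_1**3.
h_2 = 18/5*x_1**3 + 2*x_1**2*x_2 - 12*x_2**2 + 52/5, LT = x_1**3.

S(h_1,h_2): lcm = x_1**3. S = -10/9*x_2**3 + 20/9*x_1**2 - 10/3.
  leading term x_2**3: no divisor's leading term divides it; move -10/9*x_2**3 to the remainder.
  leading term x_1**2: no divisor's leading term divides it; move 20/9*x_1**2 to the remainder.
  leading term 1: no divisor's leading term divides it; move -10/3 to the remainder.
  remainder -10/9*x_2**3 + 20/9*x_1**2 - 10/3 ≠ 0; add k_3 = -10/9*x_2**3 + 20/9*x_1**2 - 10/3 to the basis.

The other S-polynomials (S(h_1,k_3), S(h_2,k_3)) all reduce to 0 modulo the current basis, so we have a Gröbner basis.
Inter-reduce: drop elements whose leading term is divisible by another's, tail-reduce, and make monic.
Reduced Gröbner basis: {x_1**3 + 5/9*x_1**2*x_2 - 10/3*x_2**2 + 26/9, x_2**3 - 2*x_1**2 + 3}.

Same reduced basis, so the two generating sets span the same ideal.
The choice of monomial ordering does not affect the verdict — as long as both bases are computed under the same ordering, their equality decides ideal equality.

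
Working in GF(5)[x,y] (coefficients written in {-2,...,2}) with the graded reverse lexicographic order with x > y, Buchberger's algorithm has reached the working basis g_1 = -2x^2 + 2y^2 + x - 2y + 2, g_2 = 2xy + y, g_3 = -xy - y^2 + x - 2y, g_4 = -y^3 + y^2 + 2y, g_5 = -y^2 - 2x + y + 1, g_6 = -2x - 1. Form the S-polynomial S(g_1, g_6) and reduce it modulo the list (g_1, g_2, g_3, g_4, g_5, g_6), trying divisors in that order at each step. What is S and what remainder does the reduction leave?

S(g_1, g_6) = -y^2 - x + y - 1; remainder on division = 0.

lcm(LM(g_1), LM(g_6)) = x^2.
S = (lcm/LT(g_1))·g_1 − (lcm/LT(g_6))·g_6 = -y^2 - x + y - 1.
Reduce S modulo (g_1, g_2, g_3, g_4, g_5, g_6) in that order:
  leading term y^2: subtract (1)·g_5 from -y^2 - x + y - 1 → x - 2
  leading term x: subtract (2)·g_6 from x - 2 → 0
The remainder is 0, so this S-polynomial contributes no new basis element.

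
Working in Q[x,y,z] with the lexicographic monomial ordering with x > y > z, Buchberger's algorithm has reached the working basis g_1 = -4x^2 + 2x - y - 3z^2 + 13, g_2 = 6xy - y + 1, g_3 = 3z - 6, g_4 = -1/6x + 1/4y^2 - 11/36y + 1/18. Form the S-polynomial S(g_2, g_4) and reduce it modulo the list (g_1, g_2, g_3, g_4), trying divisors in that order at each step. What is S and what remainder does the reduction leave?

S(g_2, g_4) = 3/2y^3 - 11/6y^2 + 1/6y + 1/6; remainder on division = 3/2y^3 - 11/6y^2 + 1/6y + 1/6.

lcm(LM(g_2), LM(g_4)) = xy.
S = (lcm/LT(g_2))·g_2 − (lcm/LT(g_4))·g_4 = 3/2y^3 - 11/6y^2 + 1/6y + 1/6.
Reduce S modulo (g_1, g_2, g_3, g_4) in that order:
  leading term y^3: no divisor's leading term divides it; move 3/2y^3 to the remainder.
  leading term y^2: no divisor's leading term divides it; move -11/6y^2 to the remainder.
  leading term y: no divisor's leading term divides it; move 1/6y to the remainder.
  leading term 1: no divisor's leading term divides it; move 1/6 to the remainder.
The remainder 3/2y^3 - 11/6y^2 + 1/6y + 1/6 is nonzero, so it would be added as the next basis element.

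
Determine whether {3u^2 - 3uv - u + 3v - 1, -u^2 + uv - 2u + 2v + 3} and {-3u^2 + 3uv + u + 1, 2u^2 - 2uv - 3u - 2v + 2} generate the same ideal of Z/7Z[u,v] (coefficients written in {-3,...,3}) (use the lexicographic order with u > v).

For a fixed monomial order, each ideal has a unique reduced Gröbner basis; comparing bases decides equality.
Buchberger on the first generating set:
f_1 = 3u^2 - 3uv - u + 3v - 1, LT = u^2.
f_2 = -u^2 + uv - 2u + 2v + 3, LT = u^2.

S(f_1,f_2): lcm = u^2. S = 3v - 2.
  leading term v: no divisor's leading term divides it; move 3v to the remainder.
  leading term 1: no divisor's leading term divides it; move -2 to the remainder.
  remainder 3v - 2 ≠ 0; add g_3 = 3v - 2 to the basis.

The other S-polynomials (S(f_1,g_3), S(f_2,g_3)) all reduce to 0 modulo the current basis, so we have a Gröbner basis.
Inter-reduce: drop elements whose leading term is divisible by another's, tail-reduce, and make monic.
Reduced Gröbner basis: {u^2 - u - 2, v - 3}.

Buchberger on the second generating set:
h_1 = -3u^2 + 3uv + u + 1, LT = u^2.
h_2 = 2u^2 - 2uv - 3u - 2v + 2, LT = u^2.

S(h_1,h_2): lcm = u^2. S = v + 1.
  leading term v: no divisor's leading term divides it; move v to the remainder.
  leading term 1: no divisor's leading term divides it; move 1 to the remainder.
  remainder v + 1 ≠ 0; add k_3 = v + 1 to the basis.

The other S-polynomials (S(h_1,k_3), S(h_2,k_3)) all reduce to 0 modulo the current basis, so we have a Gröbner basis.
Inter-reduce: drop elements whose leading term is divisible by another's, tail-reduce, and make monic.
Reduced Gröbner basis: {u^2 + 3u + 2, v + 1}.

These differ, so the ideals are not equal.

No, the ideals differ.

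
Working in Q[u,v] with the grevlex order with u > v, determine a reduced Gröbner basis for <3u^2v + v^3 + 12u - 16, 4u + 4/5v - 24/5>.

f_1 = 3u^2v + v^3 + 12u - 16, LT = u^2v.
f_2 = 4u + 4/5v - 24/5, LT = u.

S(f_1,f_2): lcm = u^2v. S = -1/5uv^2 + 1/3v^3 + 6/5uv + 4u - 16/3.
  reduce S modulo (f_1, f_2):
  remainder 28/75v^3 - 12/25v^2 + 16/25v - 8/15 ≠ 0; add g_3 = 28/75v^3 - 12/25v^2 + 16/25v - 8/15 to the basis.

The other S-polynomials (S(f_1,g_3), S(f_2,g_3)) all reduce to 0 modulo the current basis, so we have a Gröbner basis.
Inter-reduce: drop elements whose leading term is divisible by another's, tail-reduce, and make monic.

G = {v^3 - 9/7v^2 + 12/7v - 10/7, u + 1/5v - 6/5}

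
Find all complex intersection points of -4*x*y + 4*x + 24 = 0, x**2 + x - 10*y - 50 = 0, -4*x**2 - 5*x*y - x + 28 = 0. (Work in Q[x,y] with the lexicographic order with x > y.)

{(-1, -5)}

Compute a lex Gröbner basis by Buchberger's algorithm.
f_1 = -4*x*y + 4*x + 24, LT = x*y.
f_2 = x**2 + x - 10*y - 50, LT = x**2.
f_3 = -4*x**2 - 5*x*y - x + 28, LT = x**2.

S(f_1,f_2): lcm = x**2*y. S = -x**2 - x*y - 6*x + 10*y**2 + 50*y.
  reduce S modulo (f_1, f_2, f_3):
  remainder -6*x + 10*y**2 + 40*y - 56 ≠ 0; add h_4 = -6*x + 10*y**2 + 40*y - 56 to the basis.

S(f_1,f_3): lcm = x**2*y. S = -x**2 - 5/4*x*y**2 - 1/4*x*y - 6*x + 7*y.
  reduce S modulo (f_1, f_2, f_3, h_4):
  remainder -65/6*y**2 - 323/6*y + 5/3 ≠ 0; add h_5 = -65/6*y**2 - 323/6*y + 5/3 to the basis.

S(f_2,f_3): lcm = x**2. S = -5/4*x*y + 3/4*x - 10*y - 43.
  reduce S modulo (f_1, f_2, f_3, h_4, h_5):
  remainder -239/26*y - 1195/26 ≠ 0; add h_6 = -239/26*y - 1195/26 to the basis.

The other S-polynomials (S(f_1,h_4), S(f_2,h_4), S(f_3,h_4), S(f_1,h_5), S(f_2,h_5), S(f_3,h_5), S(h_4,h_5), S(f_1,h_6), S(f_2,h_6), S(f_3,h_6), S(h_4,h_6), S(h_5,h_6)) all reduce to 0 modulo the current basis, so we have a Gröbner basis.
Inter-reduce: drop elements whose leading term is divisible by another's, tail-reduce, and make monic.
Reduced Gröbner basis: {x + 1, y + 5}.

The lex basis is triangular: the last element involves only y. Solving y + 5 = 0 gives y ∈ {-5}; substituting each value into the earlier elements determines the remaining variables.
  y = -5: the earlier basis element becomes x + 1 = 0, giving x = -1 — point (-1, -5).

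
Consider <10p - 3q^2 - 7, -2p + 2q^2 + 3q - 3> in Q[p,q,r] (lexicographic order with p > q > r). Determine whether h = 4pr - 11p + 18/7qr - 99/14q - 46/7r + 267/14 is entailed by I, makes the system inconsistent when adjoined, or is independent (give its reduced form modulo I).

First compute the reduced Gröbner basis of I by Buchberger's algorithm.
f_1 = 10p - 3q^2 - 7, LT = p.
f_2 = -2p + 2q^2 + 3q - 3, LT = p.

S(f_1,f_2): lcm = p. S = 7/10q^2 + 3/2q - 11/5.
  leading term q^2: no divisor's leading term divides it; move 7/10q^2 to the remainder.
  leading term q: no divisor's leading term divides it; move 3/2q to the remainder.
  leading term 1: no divisor's leading term divides it; move -11/5 to the remainder.
  remainder 7/10q^2 + 3/2q - 11/5 ≠ 0; add k_3 = 7/10q^2 + 3/2q - 11/5 to the basis.

The other S-polynomials (S(f_1,k_3), S(f_2,k_3)) all reduce to 0 modulo the current basis, so we have a Gröbner basis.
Inter-reduce: drop elements whose leading term is divisible by another's, tail-reduce, and make monic.
Reduced Gröbner basis: {p + 9/14q - 23/14, q^2 + 15/7q - 22/7}.
Label its elements g_1 = p + 9/14q - 23/14, g_2 = q^2 + 15/7q - 22/7.

Reduce h = 4pr - 11p + 18/7qr - 99/14q - 46/7r + 267/14 modulo G:
  leading term pr: subtract (4r)·g_1 from 4pr - 11p + 18/7qr - 99/14q - 46/7r + 267/14 → -11p - 99/14q + 267/14
  leading term p: subtract (-11)·g_1 from -11p - 99/14q + 267/14 → 1
  leading term 1: no divisor's leading term divides it; move 1 to the remainder.
  normal form = 1.
The normal form is nonzero, so h ∉ I. Since h minus its normal form lies in I, I + (h) = I + (n) where n = 1; decide whether this ideal is the whole ring.
Here n = 1 is a nonzero constant, hence a unit: 1 ∈ I + (h), the Gröbner basis of I + (h) is {1}, and the enlarged system has no common solution — adjoining h is inconsistent.

Adjoining 4pr - 11p + 18/7qr - 99/14q - 46/7r + 267/14 makes the ideal the whole ring: the system is inconsistent.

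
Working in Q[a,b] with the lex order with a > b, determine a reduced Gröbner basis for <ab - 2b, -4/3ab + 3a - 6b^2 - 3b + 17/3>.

G = {a - 2b^2 - 17/9b + 17/9, b^3 + 17/18b^2 - 35/18b}

f_1 = ab - 2b, LT = ab.
f_2 = -4/3ab + 3a - 6b^2 - 3b + 17/3, LT = ab.

S(f_1,f_2): lcm = ab. S = 9/4a - 9/2b^2 - 17/4b + 17/4.
  leading term a: no divisor's leading term divides it; move 9/4a to the remainder.
  leading term b^2: no divisor's leading term divides it; move -9/2b^2 to the remainder.
  leading term b: no divisor's leading term divides it; move -17/4b to the remainder.
  leading term 1: no divisor's leading term divides it; move 17/4 to the remainder.
  remainder 9/4a - 9/2b^2 - 17/4b + 17/4 ≠ 0; add g_3 = 9/4a - 9/2b^2 - 17/4b + 17/4 to the basis.

S(f_1,g_3): lcm = ab. S = 2b^3 + 17/9b^2 - 35/9b.
  leading term b^3: no divisor's leading term divides it; move 2b^3 to the remainder.
  leading term b^2: no divisor's leading term divides it; move 17/9b^2 to the remainder.
  leading term b: no divisor's leading term divides it; move -35/9b to the remainder.
  remainder 2b^3 + 17/9b^2 - 35/9b ≠ 0; add g_4 = 2b^3 + 17/9b^2 - 35/9b to the basis.

The other S-polynomials (S(f_2,g_3), S(f_1,g_4), S(f_2,g_4), S(g_3,g_4)) all reduce to 0 modulo the current basis, so we have a Gröbner basis.
Inter-reduce: drop elements whose leading term is divisible by another's, tail-reduce, and make monic.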